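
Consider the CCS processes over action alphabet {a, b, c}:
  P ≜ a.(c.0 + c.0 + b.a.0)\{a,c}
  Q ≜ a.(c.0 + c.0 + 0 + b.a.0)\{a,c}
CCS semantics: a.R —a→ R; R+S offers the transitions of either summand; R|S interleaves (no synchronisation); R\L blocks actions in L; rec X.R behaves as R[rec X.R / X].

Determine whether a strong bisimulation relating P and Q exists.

Reachable graph of P (3 states):
  m0 = a.(c.0 + c.0 + b.a.0)\{a,c} :: =a=> m1
  m1 = (c.0 + c.0 + b.a.0)\{a,c} :: =b=> m2
  m2 = (a.0)\{a,c} :: (no moves)
Reachable graph of Q (3 states):
  n0 = a.(c.0 + c.0 + 0 + b.a.0)\{a,c} :: =a=> n1
  n1 = (c.0 + c.0 + 0 + b.a.0)\{a,c} :: =b=> n2
  n2 = (a.0)\{a,c} :: (no moves)
Coarsest stable partition (strong bisimilarity classes):
  B0 = {m0, n0}
  B1 = {m1, n1}
  B2 = {m2, n2}
m0 ∈ B0, n0 ∈ B0 → same block

YES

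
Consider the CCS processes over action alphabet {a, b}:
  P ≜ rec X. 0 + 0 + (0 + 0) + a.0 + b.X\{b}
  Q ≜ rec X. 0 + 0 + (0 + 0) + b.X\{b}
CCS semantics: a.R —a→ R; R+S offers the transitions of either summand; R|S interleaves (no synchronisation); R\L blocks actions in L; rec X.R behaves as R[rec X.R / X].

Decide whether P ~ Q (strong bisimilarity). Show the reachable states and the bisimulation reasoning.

NO

Reachable graph of P (4 states):
  p0 = rec X. 0 + 0 + (0 + 0) + a.0 + b.X\{b} | =a=> p1, =b=> p2
  p1 = 0 | ∅
  p2 = (rec X. 0 + 0 + (0 + 0) + a.0 + b.X\{b})\{b} | =a=> p3
  p3 = 0\{b} | ∅
Reachable graph of Q (2 states):
  q0 = rec X. 0 + 0 + (0 + 0) + b.X\{b} | =b=> q1
  q1 = (rec X. 0 + 0 + (0 + 0) + b.X\{b})\{b} | ∅
Bisimilarity quotient blocks:
  B0 = {p0}
  B1 = {p1, p3, q1}
  B2 = {p2}
  B3 = {q0}
p0 ∈ B0, q0 ∈ B3 → different blocks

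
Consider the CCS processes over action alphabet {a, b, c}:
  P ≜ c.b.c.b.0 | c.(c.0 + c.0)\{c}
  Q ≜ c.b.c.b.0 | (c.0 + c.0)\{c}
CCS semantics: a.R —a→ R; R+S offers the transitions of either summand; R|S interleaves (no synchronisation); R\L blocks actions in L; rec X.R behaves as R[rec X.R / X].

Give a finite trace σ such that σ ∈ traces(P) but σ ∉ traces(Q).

P's transition system — 10 states:
  s0 = c.b.c.b.0 | c.(c.0 + c.0)\{c} :: ··c··> s1, ··c··> s2
  s1 = b.c.b.0 | c.(c.0 + c.0)\{c} :: ··b··> s3, ··c··> s4
  s2 = c.b.c.b.0 | (c.0 + c.0)\{c} :: ··c··> s4
  s3 = c.b.0 | c.(c.0 + c.0)\{c} :: ··c··> s5, ··c··> s6
  s4 = b.c.b.0 | (c.0 + c.0)\{c} :: ··b··> s6
  s5 = b.0 | c.(c.0 + c.0)\{c} :: ··b··> s7, ··c··> s8
  s6 = c.b.0 | (c.0 + c.0)\{c} :: ··c··> s8
  s7 = 0 | c.(c.0 + c.0)\{c} :: ··c··> s9
  s8 = b.0 | (c.0 + c.0)\{c} :: ··b··> s9
  s9 = 0 | (c.0 + c.0)\{c} :: deadlocked
Q's transition system — 5 states:
  t0 = c.b.c.b.0 | (c.0 + c.0)\{c} :: ··c··> t1
  t1 = b.c.b.0 | (c.0 + c.0)\{c} :: ··b··> t2
  t2 = c.b.0 | (c.0 + c.0)\{c} :: ··c··> t3
  t3 = b.0 | (c.0 + c.0)\{c} :: ··b··> t4
  t4 = 0 | (c.0 + c.0)\{c} :: deadlocked
Trace ⟨cc⟩ through P, begin at {s0}:
  step 1 (c): {s1, s2}
  step 2 (c): {s4}
  P completes σ.
Trace ⟨cc⟩ through Q, begin at {t0}:
  step 1 (c): {t1}
  step 2 (c): no successor for Q

cc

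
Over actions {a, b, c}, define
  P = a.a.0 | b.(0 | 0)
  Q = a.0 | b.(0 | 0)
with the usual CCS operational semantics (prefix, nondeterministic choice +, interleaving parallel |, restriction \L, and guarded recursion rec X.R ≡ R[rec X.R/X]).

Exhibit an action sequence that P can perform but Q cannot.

Reachable graph of P (6 states):
  m0 = a.a.0 | b.(0 | 0) | ··a··> m1, ··b··> m2
  m1 = a.0 | b.(0 | 0) | ··a··> m3, ··b··> m4
  m2 = a.a.0 | (0 | 0) | ··a··> m4
  m3 = 0 | b.(0 | 0) | ··b··> m5
  m4 = a.0 | (0 | 0) | ··a··> m5
  m5 = 0 | (0 | 0) | (no moves)
Reachable graph of Q (4 states):
  n0 = a.0 | b.(0 | 0) | ··a··> n1, ··b··> n2
  n1 = 0 | b.(0 | 0) | ··b··> n3
  n2 = a.0 | (0 | 0) | ··a··> n3
  n3 = 0 | (0 | 0) | (no moves)
Executing aa from P (initial set {m0}):
  [1] a ⇒ {m1}
  [2] a ⇒ {m3}
  ✓ P
Executing aa from Q (initial set {n0}):
  [1] a ⇒ {n1}
  [2] a ⇒ no successor for Q

aa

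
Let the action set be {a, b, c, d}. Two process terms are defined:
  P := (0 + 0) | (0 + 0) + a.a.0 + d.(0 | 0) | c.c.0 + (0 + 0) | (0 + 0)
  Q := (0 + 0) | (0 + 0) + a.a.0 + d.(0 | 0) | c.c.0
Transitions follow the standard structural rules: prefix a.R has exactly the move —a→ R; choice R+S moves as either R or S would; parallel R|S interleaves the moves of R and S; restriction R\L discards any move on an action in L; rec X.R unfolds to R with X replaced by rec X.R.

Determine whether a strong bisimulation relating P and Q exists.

Reachable graph of P (8 states):
  m0 = (0 + 0) | (0 + 0) + a.a.0 + d.(0 | 0) | c.c.0 + (0 + 0) | (0 + 0) has moves =a=> m1, =c=> m2, =d=> m3
  m1 = a.0 has moves =a=> m4
  m2 = d.(0 | 0) | c.0 has moves =c=> m5, =d=> m6
  m3 = 0 | 0 | c.c.0 has moves =c=> m6
  m4 = 0 has moves deadlocked
  m5 = d.(0 | 0) | 0 has moves =d=> m7
  m6 = 0 | 0 | c.0 has moves =c=> m7
  m7 = 0 | 0 | 0 has moves deadlocked
Reachable graph of Q (8 states):
  n0 = (0 + 0) | (0 + 0) + a.a.0 + d.(0 | 0) | c.c.0 has moves =a=> n1, =c=> n2, =d=> n3
  n1 = a.0 has moves =a=> n4
  n2 = d.(0 | 0) | c.0 has moves =c=> n5, =d=> n6
  n3 = 0 | 0 | c.c.0 has moves =c=> n6
  n4 = 0 has moves deadlocked
  n5 = d.(0 | 0) | 0 has moves =d=> n7
  n6 = 0 | 0 | c.0 has moves =c=> n7
  n7 = 0 | 0 | 0 has moves deadlocked
Partition-refinement fixed point:
  B0 = {m0, n0}
  B1 = {m2, n2}
  B2 = {m6, n6}
  B3 = {m4, m7, n4, n7}
  B4 = {m5, n5}
  B5 = {m3, n3}
  B6 = {m1, n1}
m0 ∈ B0, n0 ∈ B0 → same block

P ~ Q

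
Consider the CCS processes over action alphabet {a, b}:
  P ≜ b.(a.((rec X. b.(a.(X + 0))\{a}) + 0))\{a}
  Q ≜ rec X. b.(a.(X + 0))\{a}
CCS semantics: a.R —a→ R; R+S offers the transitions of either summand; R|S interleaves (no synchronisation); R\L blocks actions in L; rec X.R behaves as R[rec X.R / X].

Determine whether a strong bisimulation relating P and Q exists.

YES

P's transition system — 2 states:
  s0 = b.(a.((rec X. b.(a.(X + 0))\{a}) + 0))\{a} :: --b--▸ s1
  s1 = (a.((rec X. b.(a.(X + 0))\{a}) + 0))\{a} :: deadlocked
Q's transition system — 2 states:
  t0 = rec X. b.(a.(X + 0))\{a} :: --b--▸ t1
  t1 = (a.((rec X. b.(a.(X + 0))\{a}) + 0))\{a} :: deadlocked
Bisimilarity quotient blocks:
  B0 = {s0, t0}
  B1 = {s1, t1}
s0 ∈ B0, t0 ∈ B0 → same block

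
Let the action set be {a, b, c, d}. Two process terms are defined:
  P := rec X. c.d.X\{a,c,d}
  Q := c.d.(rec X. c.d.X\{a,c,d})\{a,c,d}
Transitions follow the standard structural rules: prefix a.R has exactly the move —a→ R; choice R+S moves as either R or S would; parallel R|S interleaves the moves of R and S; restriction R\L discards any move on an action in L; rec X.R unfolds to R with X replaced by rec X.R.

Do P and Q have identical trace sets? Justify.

trace-equivalent

LTS(P): 3 reachable states
  u0 = rec X. c.d.X\{a,c,d} ⊢ --c--▸ u1
  u1 = d.(rec X. c.d.X\{a,c,d})\{a,c,d} ⊢ --d--▸ u2
  u2 = (rec X. c.d.X\{a,c,d})\{a,c,d} ⊢ (no moves)
LTS(Q): 3 reachable states
  v0 = c.d.(rec X. c.d.X\{a,c,d})\{a,c,d} ⊢ --c--▸ v1
  v1 = d.(rec X. c.d.X\{a,c,d})\{a,c,d} ⊢ --d--▸ v2
  v2 = (rec X. c.d.X\{a,c,d})\{a,c,d} ⊢ (no moves)
Coarsest stable partition (strong bisimilarity classes):
  B0 = {u0, v0}
  B1 = {u1, v1}
  B2 = {u2, v2}
u0 ∈ B0, v0 ∈ B0 → same block
Bisimilar ⇒ trace-equivalent.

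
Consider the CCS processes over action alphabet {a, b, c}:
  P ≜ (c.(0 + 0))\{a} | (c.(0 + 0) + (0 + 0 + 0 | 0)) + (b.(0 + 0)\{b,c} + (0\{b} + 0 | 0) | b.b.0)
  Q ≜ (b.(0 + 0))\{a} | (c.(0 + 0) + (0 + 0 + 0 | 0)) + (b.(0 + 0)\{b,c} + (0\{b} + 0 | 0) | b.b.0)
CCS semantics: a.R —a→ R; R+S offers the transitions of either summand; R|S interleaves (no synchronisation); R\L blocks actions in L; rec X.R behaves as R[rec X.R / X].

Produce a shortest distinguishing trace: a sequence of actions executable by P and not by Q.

LTS(P): 7 reachable states
  p0 = (c.(0 + 0))\{a} | (c.(0 + 0) + (0 + 0 + 0 | 0)) + (b.(0 + 0)\{b,c} + (0\{b} + 0 | 0) | b.b.0) ⊢ —b→ p1, —b→ p2, —c→ p3, —c→ p4
  p1 = (0 + 0)\{b,c} ⊢ ·
  p2 = (0\{b} + 0 | 0) | b.0 ⊢ —b→ p5
  p3 = (0 + 0)\{a} | (c.(0 + 0) + (0 + 0 + 0 | 0)) ⊢ —c→ p6
  p4 = (c.(0 + 0))\{a} | (0 + 0) ⊢ —c→ p6
  p5 = (0\{b} + 0 | 0) | 0 ⊢ ·
  p6 = (0 + 0)\{a} | (0 + 0) ⊢ ·
LTS(Q): 7 reachable states
  q0 = (b.(0 + 0))\{a} | (c.(0 + 0) + (0 + 0 + 0 | 0)) + (b.(0 + 0)\{b,c} + (0\{b} + 0 | 0) | b.b.0) ⊢ —b→ q1, —b→ q2, —b→ q3, —c→ q4
  q1 = (0 + 0)\{a} | (c.(0 + 0) + (0 + 0 + 0 | 0)) ⊢ —c→ q5
  q2 = (0 + 0)\{b,c} ⊢ ·
  q3 = (0\{b} + 0 | 0) | b.0 ⊢ —b→ q6
  q4 = (b.(0 + 0))\{a} | (0 + 0) ⊢ —b→ q5
  q5 = (0 + 0)\{a} | (0 + 0) ⊢ ·
  q6 = (0\{b} + 0 | 0) | 0 ⊢ ·
Executing cc from P (initial set {p0}):
  after c @ step 1: {p3, p4}
  after c @ step 2: {p6}
  ✓ P
Executing cc from Q (initial set {q0}):
  after c @ step 1: {q4}
  after c @ step 2: no successor for Q

cc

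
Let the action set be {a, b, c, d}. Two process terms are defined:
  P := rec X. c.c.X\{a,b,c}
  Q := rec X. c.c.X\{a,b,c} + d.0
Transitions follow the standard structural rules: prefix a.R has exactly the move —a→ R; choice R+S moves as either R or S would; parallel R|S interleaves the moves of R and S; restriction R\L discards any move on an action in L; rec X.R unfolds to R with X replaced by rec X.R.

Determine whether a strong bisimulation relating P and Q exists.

NO

LTS(P): 3 reachable states
  p0 = rec X. c.c.X\{a,b,c} → —c→ p1
  p1 = c.(rec X. c.c.X\{a,b,c})\{a,b,c} → —c→ p2
  p2 = (rec X. c.c.X\{a,b,c})\{a,b,c} → ·
LTS(Q): 5 reachable states
  q0 = rec X. c.c.X\{a,b,c} + d.0 → —c→ q1, —d→ q2
  q1 = c.(rec X. c.c.X\{a,b,c} + d.0)\{a,b,c} → —c→ q3
  q2 = 0 → ·
  q3 = (rec X. c.c.X\{a,b,c} + d.0)\{a,b,c} → —d→ q4
  q4 = 0\{a,b,c} → ·
Coarsest stable partition (strong bisimilarity classes):
  B0 = {p0}
  B1 = {p1}
  B2 = {p2, q2, q4}
  B3 = {q0}
  B4 = {q1}
  B5 = {q3}
p0 ∈ B0, q0 ∈ B3 → different blocks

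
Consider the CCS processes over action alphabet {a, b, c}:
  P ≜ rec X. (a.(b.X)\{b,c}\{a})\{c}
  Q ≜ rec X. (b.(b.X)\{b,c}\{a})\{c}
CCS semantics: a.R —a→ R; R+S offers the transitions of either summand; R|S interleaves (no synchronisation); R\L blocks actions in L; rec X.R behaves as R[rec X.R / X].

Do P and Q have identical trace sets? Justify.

P's transition system — 2 states:
  u0 = rec X. (a.(b.X)\{b,c}\{a})\{c} → --a--▸ u1
  u1 = (b.(rec X. (a.(b.X)\{b,c}\{a})\{c}))\{b,c}\{a}\{c} → deadlocked
Q's transition system — 2 states:
  v0 = rec X. (b.(b.X)\{b,c}\{a})\{c} → --b--▸ v1
  v1 = (b.(rec X. (b.(b.X)\{b,c}\{a})\{c}))\{b,c}\{a}\{c} → deadlocked
Trace ⟨a⟩ through P, begin at {u0}:
  after a @ step 1: {u1}
  P completes σ.
Trace ⟨a⟩ through Q, begin at {v0}:
  after a @ step 1: ∅ (Q stuck)

trace-distinct — witness ⟨a⟩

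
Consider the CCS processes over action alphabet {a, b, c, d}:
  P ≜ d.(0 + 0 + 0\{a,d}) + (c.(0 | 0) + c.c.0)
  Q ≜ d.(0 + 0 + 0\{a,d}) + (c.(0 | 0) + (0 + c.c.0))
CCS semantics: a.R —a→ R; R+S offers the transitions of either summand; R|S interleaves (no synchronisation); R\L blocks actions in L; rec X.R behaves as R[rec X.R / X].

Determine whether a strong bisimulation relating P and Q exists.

Reachable graph of P (5 states):
  s0 = d.(0 + 0 + 0\{a,d}) + (c.(0 | 0) + c.c.0) | -c-> s1, -c-> s2, -d-> s3
  s1 = 0 | 0 | stopped
  s2 = c.0 | -c-> s4
  s3 = 0 + 0 + 0\{a,d} | stopped
  s4 = 0 | stopped
Reachable graph of Q (5 states):
  t0 = d.(0 + 0 + 0\{a,d}) + (c.(0 | 0) + (0 + c.c.0)) | -c-> t1, -c-> t2, -d-> t3
  t1 = 0 | 0 | stopped
  t2 = c.0 | -c-> t4
  t3 = 0 + 0 + 0\{a,d} | stopped
  t4 = 0 | stopped
Coarsest stable partition (strong bisimilarity classes):
  B0 = {s0, t0}
  B1 = {s1, s3, s4, t1, t3, t4}
  B2 = {s2, t2}
s0 ∈ B0, t0 ∈ B0 → same block

YES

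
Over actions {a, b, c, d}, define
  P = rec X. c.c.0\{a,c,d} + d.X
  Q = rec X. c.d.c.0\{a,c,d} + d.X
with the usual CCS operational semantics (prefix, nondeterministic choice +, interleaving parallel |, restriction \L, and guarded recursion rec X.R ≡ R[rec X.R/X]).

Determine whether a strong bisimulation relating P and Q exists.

NO

LTS(P): 3 reachable states
  m0 = rec X. c.c.0\{a,c,d} + d.X :: ··c··> m1, ··d··> m0
  m1 = c.0\{a,c,d} :: ··c··> m2
  m2 = 0\{a,c,d} :: ·
LTS(Q): 4 reachable states
  n0 = rec X. c.d.c.0\{a,c,d} + d.X :: ··c··> n1, ··d··> n0
  n1 = d.c.0\{a,c,d} :: ··d··> n2
  n2 = c.0\{a,c,d} :: ··c··> n3
  n3 = 0\{a,c,d} :: ·
Partition-refinement fixed point:
  B0 = {m0}
  B1 = {m1, n2}
  B2 = {m2, n3}
  B3 = {n0}
  B4 = {n1}
m0 ∈ B0, n0 ∈ B3 → different blocks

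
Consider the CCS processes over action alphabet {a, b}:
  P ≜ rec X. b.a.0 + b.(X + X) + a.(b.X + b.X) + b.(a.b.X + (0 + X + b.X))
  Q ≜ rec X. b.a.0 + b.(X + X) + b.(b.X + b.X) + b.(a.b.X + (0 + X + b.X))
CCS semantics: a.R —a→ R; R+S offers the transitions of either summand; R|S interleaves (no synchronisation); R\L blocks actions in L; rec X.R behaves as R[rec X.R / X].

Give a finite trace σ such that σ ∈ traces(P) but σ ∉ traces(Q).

Reachable graph of P (7 states):
  s0 = rec X. b.a.0 + b.(X + X) + a.(b.X + b.X) + b.(a.b.X + (0 + X + b.X)) has moves =a=> s1, =b=> s2, =b=> s3, =b=> s4
  s1 = b.(rec X. b.a.0 + b.(X + X) + a.(b.X + b.X) + b.(a.b.X + (0 + X + b.X))) + b.(rec X. b.a.0 + b.(X + X) + a.(b.X + b.X) + b.(a.b.X + (0 + X + b.X))) has moves =b=> s0
  s2 = (rec X. b.a.0 + b.(X + X) + a.(b.X + b.X) + b.(a.b.X + (0 + X + b.X))) + (rec X. b.a.0 + b.(X + X) + a.(b.X + b.X) + b.(a.b.X + (0 + X + b.X))) has moves =a=> s1, =b=> s2, =b=> s3, =b=> s4
  s3 = a.0 has moves =a=> s5
  s4 = a.b.(rec X. b.a.0 + b.(X + X) + a.(b.X + b.X) + b.(a.b.X + (0 + X + b.X))) + (0 + (rec X. b.a.0 + b.(X + X) + a.(b.X + b.X) + b.(a.b.X + (0 + X + b.X))) + b.(rec X. b.a.0 + b.(X + X) + a.(b.X + b.X) + b.(a.b.X + (0 + X + b.X)))) has moves =a=> s1, =a=> s6, =b=> s0, =b=> s2, =b=> s3, =b=> s4
  s5 = 0 has moves deadlocked
  s6 = b.(rec X. b.a.0 + b.(X + X) + a.(b.X + b.X) + b.(a.b.X + (0 + X + b.X))) has moves =b=> s0
Reachable graph of Q (7 states):
  t0 = rec X. b.a.0 + b.(X + X) + b.(b.X + b.X) + b.(a.b.X + (0 + X + b.X)) has moves =b=> t1, =b=> t2, =b=> t3, =b=> t4
  t1 = (rec X. b.a.0 + b.(X + X) + b.(b.X + b.X) + b.(a.b.X + (0 + X + b.X))) + (rec X. b.a.0 + b.(X + X) + b.(b.X + b.X) + b.(a.b.X + (0 + X + b.X))) has moves =b=> t1, =b=> t2, =b=> t3, =b=> t4
  t2 = a.0 has moves =a=> t5
  t3 = a.b.(rec X. b.a.0 + b.(X + X) + b.(b.X + b.X) + b.(a.b.X + (0 + X + b.X))) + (0 + (rec X. b.a.0 + b.(X + X) + b.(b.X + b.X) + b.(a.b.X + (0 + X + b.X))) + b.(rec X. b.a.0 + b.(X + X) + b.(b.X + b.X) + b.(a.b.X + (0 + X + b.X)))) has moves =a=> t6, =b=> t0, =b=> t1, =b=> t2, =b=> t3, =b=> t4
  t4 = b.(rec X. b.a.0 + b.(X + X) + b.(b.X + b.X) + b.(a.b.X + (0 + X + b.X))) + b.(rec X. b.a.0 + b.(X + X) + b.(b.X + b.X) + b.(a.b.X + (0 + X + b.X))) has moves =b=> t0
  t5 = 0 has moves deadlocked
  t6 = b.(rec X. b.a.0 + b.(X + X) + b.(b.X + b.X) + b.(a.b.X + (0 + X + b.X))) has moves =b=> t0
Run σ = ⟨a⟩ on P: start {s0}
  after a @ step 1: {s1}
  ✓ P
Run σ = ⟨a⟩ on Q: start {t0}
  after a @ step 1: no successor for Q

a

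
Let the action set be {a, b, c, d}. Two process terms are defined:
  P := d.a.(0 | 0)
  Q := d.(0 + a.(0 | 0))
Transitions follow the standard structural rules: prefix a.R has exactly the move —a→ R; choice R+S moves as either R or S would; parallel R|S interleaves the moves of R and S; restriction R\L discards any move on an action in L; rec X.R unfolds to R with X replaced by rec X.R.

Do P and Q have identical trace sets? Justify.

YES

P's transition system — 3 states:
  s0 = d.a.(0 | 0) :: —d→ s1
  s1 = a.(0 | 0) :: —a→ s2
  s2 = 0 | 0 :: (no moves)
Q's transition system — 3 states:
  t0 = d.(0 + a.(0 | 0)) :: —d→ t1
  t1 = 0 + a.(0 | 0) :: —a→ t2
  t2 = 0 | 0 :: (no moves)
Coarsest stable partition (strong bisimilarity classes):
  B0 = {s0, t0}
  B1 = {s1, t1}
  B2 = {s2, t2}
s0 ∈ B0, t0 ∈ B0 → same block
Bisimilar ⇒ trace-equivalent.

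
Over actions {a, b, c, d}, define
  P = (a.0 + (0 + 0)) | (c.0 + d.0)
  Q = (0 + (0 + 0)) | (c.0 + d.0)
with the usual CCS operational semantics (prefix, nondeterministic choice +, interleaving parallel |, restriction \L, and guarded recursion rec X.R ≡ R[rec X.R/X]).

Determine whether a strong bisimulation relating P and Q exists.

Reachable graph of P (4 states):
  p0 = (a.0 + (0 + 0)) | (c.0 + d.0) :: --a--▸ p1, --c--▸ p2, --d--▸ p2
  p1 = 0 | (c.0 + d.0) :: --c--▸ p3, --d--▸ p3
  p2 = (a.0 + (0 + 0)) | 0 :: --a--▸ p3
  p3 = 0 | 0 :: ·
Reachable graph of Q (2 states):
  q0 = (0 + (0 + 0)) | (c.0 + d.0) :: --c--▸ q1, --d--▸ q1
  q1 = (0 + (0 + 0)) | 0 :: ·
Coarsest stable partition (strong bisimilarity classes):
  B0 = {p0}
  B1 = {p2}
  B2 = {p3, q1}
  B3 = {p1, q0}
p0 ∈ B0, q0 ∈ B3 → different blocks

NO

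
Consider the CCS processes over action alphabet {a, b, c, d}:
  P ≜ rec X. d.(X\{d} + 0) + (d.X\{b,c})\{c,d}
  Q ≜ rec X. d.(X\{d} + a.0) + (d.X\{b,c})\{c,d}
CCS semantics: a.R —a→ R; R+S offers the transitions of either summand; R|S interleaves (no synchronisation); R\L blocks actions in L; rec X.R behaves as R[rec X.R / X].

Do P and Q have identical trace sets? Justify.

traces(P) ≠ traces(Q) — witness ⟨da⟩

P's transition system — 2 states:
  u0 = rec X. d.(X\{d} + 0) + (d.X\{b,c})\{c,d} has moves —d→ u1
  u1 = (rec X. d.(X\{d} + 0) + (d.X\{b,c})\{c,d})\{d} + 0 has moves deadlocked
Q's transition system — 3 states:
  v0 = rec X. d.(X\{d} + a.0) + (d.X\{b,c})\{c,d} has moves —d→ v1
  v1 = (rec X. d.(X\{d} + a.0) + (d.X\{b,c})\{c,d})\{d} + a.0 has moves —a→ v2
  v2 = 0 has moves deadlocked
Run σ = ⟨da⟩ on Q: start {v0}
  step 1 (d): {v1}
  step 2 (a): {v2}
  Q completes σ.
Run σ = ⟨da⟩ on P: start {u0}
  step 1 (d): {u1}
  step 2 (a): ∅  — P cannot continue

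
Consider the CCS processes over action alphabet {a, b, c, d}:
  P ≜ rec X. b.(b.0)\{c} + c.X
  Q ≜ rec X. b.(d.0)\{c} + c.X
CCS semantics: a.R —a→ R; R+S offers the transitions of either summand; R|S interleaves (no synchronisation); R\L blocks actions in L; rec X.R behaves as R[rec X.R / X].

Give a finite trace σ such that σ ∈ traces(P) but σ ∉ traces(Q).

bb

LTS(P): 3 reachable states
  p0 = rec X. b.(b.0)\{c} + c.X | --b--▸ p1, --c--▸ p0
  p1 = (b.0)\{c} | --b--▸ p2
  p2 = 0\{c} | stopped
LTS(Q): 3 reachable states
  q0 = rec X. b.(d.0)\{c} + c.X | --b--▸ q1, --c--▸ q0
  q1 = (d.0)\{c} | --d--▸ q2
  q2 = 0\{c} | stopped
Trace ⟨bb⟩ through P, begin at {p0}:
  after b @ step 1: {p1}
  after b @ step 2: {p2}
  P completes σ.
Trace ⟨bb⟩ through Q, begin at {q0}:
  after b @ step 1: {q1}
  after b @ step 2: ∅ (Q stuck)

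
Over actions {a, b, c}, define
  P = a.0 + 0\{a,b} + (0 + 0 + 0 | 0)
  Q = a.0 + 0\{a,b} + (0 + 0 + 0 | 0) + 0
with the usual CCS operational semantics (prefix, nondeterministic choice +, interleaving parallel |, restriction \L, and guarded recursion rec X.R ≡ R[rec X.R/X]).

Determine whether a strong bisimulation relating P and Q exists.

LTS(P): 2 reachable states
  m0 = a.0 + 0\{a,b} + (0 + 0 + 0 | 0) :: ··a··> m1
  m1 = 0 :: ·
LTS(Q): 2 reachable states
  n0 = a.0 + 0\{a,b} + (0 + 0 + 0 | 0) + 0 :: ··a··> n1
  n1 = 0 :: ·
Partition-refinement fixed point:
  B0 = {m0, n0}
  B1 = {m1, n1}
m0 ∈ B0, n0 ∈ B0 → same block

P ~ Q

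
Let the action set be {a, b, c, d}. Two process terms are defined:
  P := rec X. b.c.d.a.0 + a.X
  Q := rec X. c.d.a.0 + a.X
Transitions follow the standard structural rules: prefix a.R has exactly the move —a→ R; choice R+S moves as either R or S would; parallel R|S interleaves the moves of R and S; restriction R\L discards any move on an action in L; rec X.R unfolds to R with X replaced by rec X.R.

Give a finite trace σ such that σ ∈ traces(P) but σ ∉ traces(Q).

b

Reachable graph of P (5 states):
  s0 = rec X. b.c.d.a.0 + a.X → =a=> s0, =b=> s1
  s1 = c.d.a.0 → =c=> s2
  s2 = d.a.0 → =d=> s3
  s3 = a.0 → =a=> s4
  s4 = 0 → stopped
Reachable graph of Q (4 states):
  t0 = rec X. c.d.a.0 + a.X → =a=> t0, =c=> t1
  t1 = d.a.0 → =d=> t2
  t2 = a.0 → =a=> t3
  t3 = 0 → stopped
Run σ = ⟨b⟩ on P: start {s0}
  [1] b ⇒ {s1}
  P completes σ.
Run σ = ⟨b⟩ on Q: start {t0}
  [1] b ⇒ ∅  — Q cannot continue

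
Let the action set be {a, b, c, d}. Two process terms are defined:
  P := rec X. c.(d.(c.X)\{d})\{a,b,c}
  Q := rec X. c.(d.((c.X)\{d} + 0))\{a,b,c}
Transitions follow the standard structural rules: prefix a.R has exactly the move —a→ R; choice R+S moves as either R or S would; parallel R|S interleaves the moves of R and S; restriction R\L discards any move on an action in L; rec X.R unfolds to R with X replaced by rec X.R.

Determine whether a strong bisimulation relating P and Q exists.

YES

P's transition system — 3 states:
  m0 = rec X. c.(d.(c.X)\{d})\{a,b,c} :: —c→ m1
  m1 = (d.(c.(rec X. c.(d.(c.X)\{d})\{a,b,c}))\{d})\{a,b,c} :: —d→ m2
  m2 = (c.(rec X. c.(d.(c.X)\{d})\{a,b,c}))\{d}\{a,b,c} :: deadlocked
Q's transition system — 3 states:
  n0 = rec X. c.(d.((c.X)\{d} + 0))\{a,b,c} :: —c→ n1
  n1 = (d.((c.(rec X. c.(d.((c.X)\{d} + 0))\{a,b,c}))\{d} + 0))\{a,b,c} :: —d→ n2
  n2 = ((c.(rec X. c.(d.((c.X)\{d} + 0))\{a,b,c}))\{d} + 0)\{a,b,c} :: deadlocked
Coarsest stable partition (strong bisimilarity classes):
  B0 = {m0, n0}
  B1 = {m1, n1}
  B2 = {m2, n2}
m0 ∈ B0, n0 ∈ B0 → same block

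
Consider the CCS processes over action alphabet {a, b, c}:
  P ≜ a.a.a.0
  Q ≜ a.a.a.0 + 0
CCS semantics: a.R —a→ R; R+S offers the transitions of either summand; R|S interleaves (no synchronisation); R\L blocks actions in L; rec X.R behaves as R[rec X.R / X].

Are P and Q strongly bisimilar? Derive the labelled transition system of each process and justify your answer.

bisimilar

Reachable graph of P (4 states):
  m0 = a.a.a.0 :: --a--▸ m1
  m1 = a.a.0 :: --a--▸ m2
  m2 = a.0 :: --a--▸ m3
  m3 = 0 :: ∅
Reachable graph of Q (4 states):
  n0 = a.a.a.0 + 0 :: --a--▸ n1
  n1 = a.a.0 :: --a--▸ n2
  n2 = a.0 :: --a--▸ n3
  n3 = 0 :: ∅
Partition-refinement fixed point:
  B0 = {m0, n0}
  B1 = {m1, n1}
  B2 = {m2, n2}
  B3 = {m3, n3}
m0 ∈ B0, n0 ∈ B0 → same block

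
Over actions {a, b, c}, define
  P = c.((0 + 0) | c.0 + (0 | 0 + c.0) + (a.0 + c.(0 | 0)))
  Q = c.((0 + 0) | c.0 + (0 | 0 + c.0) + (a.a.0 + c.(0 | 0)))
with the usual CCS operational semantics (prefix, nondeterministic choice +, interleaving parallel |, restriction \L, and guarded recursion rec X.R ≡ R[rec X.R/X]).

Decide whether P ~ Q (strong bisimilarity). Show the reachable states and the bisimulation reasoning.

NO

P's transition system — 5 states:
  s0 = c.((0 + 0) | c.0 + (0 | 0 + c.0) + (a.0 + c.(0 | 0))) → ··c··> s1
  s1 = (0 + 0) | c.0 + (0 | 0 + c.0) + (a.0 + c.(0 | 0)) → ··a··> s2, ··c··> s2, ··c··> s3, ··c··> s4
  s2 = 0 → stopped
  s3 = (0 + 0) | 0 → stopped
  s4 = 0 | 0 → stopped
Q's transition system — 6 states:
  t0 = c.((0 + 0) | c.0 + (0 | 0 + c.0) + (a.a.0 + c.(0 | 0))) → ··c··> t1
  t1 = (0 + 0) | c.0 + (0 | 0 + c.0) + (a.a.0 + c.(0 | 0)) → ··a··> t2, ··c··> t3, ··c··> t4, ··c··> t5
  t2 = a.0 → ··a··> t4
  t3 = (0 + 0) | 0 → stopped
  t4 = 0 → stopped
  t5 = 0 | 0 → stopped
Coarsest stable partition (strong bisimilarity classes):
  B0 = {s0}
  B1 = {s1}
  B2 = {s2, s3, s4, t3, t4, t5}
  B3 = {t0}
  B4 = {t1}
  B5 = {t2}
s0 ∈ B0, t0 ∈ B3 → different blocks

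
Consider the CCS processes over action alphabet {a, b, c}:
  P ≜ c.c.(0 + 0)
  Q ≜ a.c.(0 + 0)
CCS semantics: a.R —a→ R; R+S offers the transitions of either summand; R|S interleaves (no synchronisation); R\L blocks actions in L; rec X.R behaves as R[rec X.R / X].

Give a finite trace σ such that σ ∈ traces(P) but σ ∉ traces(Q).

c

P's transition system — 3 states:
  m0 = c.c.(0 + 0) has moves =c=> m1
  m1 = c.(0 + 0) has moves =c=> m2
  m2 = 0 + 0 has moves ·
Q's transition system — 3 states:
  n0 = a.c.(0 + 0) has moves =a=> n1
  n1 = c.(0 + 0) has moves =c=> n2
  n2 = 0 + 0 has moves ·
Trace ⟨c⟩ through P, begin at {m0}:
  step 1 (c): {m1}
  P completes σ.
Trace ⟨c⟩ through Q, begin at {n0}:
  step 1 (c): ∅  — Q cannot continue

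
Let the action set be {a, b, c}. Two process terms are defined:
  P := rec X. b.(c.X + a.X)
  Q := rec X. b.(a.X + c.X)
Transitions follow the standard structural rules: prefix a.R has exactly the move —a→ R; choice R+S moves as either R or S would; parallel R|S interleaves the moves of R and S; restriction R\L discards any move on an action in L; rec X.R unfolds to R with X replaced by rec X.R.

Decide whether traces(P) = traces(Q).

trace-equivalent

P's transition system — 2 states:
  m0 = rec X. b.(c.X + a.X) → -b-> m1
  m1 = c.(rec X. b.(c.X + a.X)) + a.(rec X. b.(c.X + a.X)) → -a-> m0, -c-> m0
Q's transition system — 2 states:
  n0 = rec X. b.(a.X + c.X) → -b-> n1
  n1 = a.(rec X. b.(a.X + c.X)) + c.(rec X. b.(a.X + c.X)) → -a-> n0, -c-> n0
Bisimilarity quotient blocks:
  B0 = {m0, n0}
  B1 = {m1, n1}
m0 ∈ B0, n0 ∈ B0 → same block
Bisimilar ⇒ trace-equivalent.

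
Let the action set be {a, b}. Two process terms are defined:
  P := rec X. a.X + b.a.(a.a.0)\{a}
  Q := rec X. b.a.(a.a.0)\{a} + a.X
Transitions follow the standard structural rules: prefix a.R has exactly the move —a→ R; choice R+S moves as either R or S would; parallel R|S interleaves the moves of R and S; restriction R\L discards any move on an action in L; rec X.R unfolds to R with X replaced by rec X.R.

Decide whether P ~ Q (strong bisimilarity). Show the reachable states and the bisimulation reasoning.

P's transition system — 3 states:
  u0 = rec X. a.X + b.a.(a.a.0)\{a} ⊢ --a--▸ u0, --b--▸ u1
  u1 = a.(a.a.0)\{a} ⊢ --a--▸ u2
  u2 = (a.a.0)\{a} ⊢ deadlocked
Q's transition system — 3 states:
  v0 = rec X. b.a.(a.a.0)\{a} + a.X ⊢ --a--▸ v0, --b--▸ v1
  v1 = a.(a.a.0)\{a} ⊢ --a--▸ v2
  v2 = (a.a.0)\{a} ⊢ deadlocked
Partition-refinement fixed point:
  B0 = {u0, v0}
  B1 = {u1, v1}
  B2 = {u2, v2}
u0 ∈ B0, v0 ∈ B0 → same block

bisimilar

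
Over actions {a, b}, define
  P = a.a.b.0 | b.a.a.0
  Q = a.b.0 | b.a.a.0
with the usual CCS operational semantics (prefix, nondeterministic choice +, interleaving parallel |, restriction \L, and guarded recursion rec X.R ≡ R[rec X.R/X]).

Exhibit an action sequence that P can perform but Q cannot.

Reachable graph of P (16 states):
  p0 = a.a.b.0 | b.a.a.0 :: ··a··> p1, ··b··> p2
  p1 = a.b.0 | b.a.a.0 :: ··a··> p3, ··b··> p4
  p2 = a.a.b.0 | a.a.0 :: ··a··> p4, ··a··> p5
  p3 = b.0 | b.a.a.0 :: ··b··> p6, ··b··> p7
  p4 = a.b.0 | a.a.0 :: ··a··> p7, ··a··> p8
  p5 = a.a.b.0 | a.0 :: ··a··> p8, ··a··> p9
  p6 = 0 | b.a.a.0 :: ··b··> p10
  p7 = b.0 | a.a.0 :: ··a··> p11, ··b··> p10
  p8 = a.b.0 | a.0 :: ··a··> p11, ··a··> p12
  p9 = a.a.b.0 | 0 :: ··a··> p12
  p10 = 0 | a.a.0 :: ··a··> p13
  p11 = b.0 | a.0 :: ··a··> p14, ··b··> p13
  p12 = a.b.0 | 0 :: ··a··> p14
  p13 = 0 | a.0 :: ··a··> p15
  p14 = b.0 | 0 :: ··b··> p15
  p15 = 0 | 0 :: ·
Reachable graph of Q (12 states):
  q0 = a.b.0 | b.a.a.0 :: ··a··> q1, ··b··> q2
  q1 = b.0 | b.a.a.0 :: ··b··> q3, ··b··> q4
  q2 = a.b.0 | a.a.0 :: ··a··> q4, ··a··> q5
  q3 = 0 | b.a.a.0 :: ··b··> q6
  q4 = b.0 | a.a.0 :: ··a··> q7, ··b··> q6
  q5 = a.b.0 | a.0 :: ··a··> q7, ··a··> q8
  q6 = 0 | a.a.0 :: ··a··> q9
  q7 = b.0 | a.0 :: ··a··> q10, ··b··> q9
  q8 = a.b.0 | 0 :: ··a··> q10
  q9 = 0 | a.0 :: ··a··> q11
  q10 = b.0 | 0 :: ··b··> q11
  q11 = 0 | 0 :: ·
Trace ⟨aa⟩ through P, begin at {p0}:
  step 1 (a): {p1}
  step 2 (a): {p3}
  — P admits the full trace.
Trace ⟨aa⟩ through Q, begin at {q0}:
  step 1 (a): {q1}
  step 2 (a): no successor for Q

aa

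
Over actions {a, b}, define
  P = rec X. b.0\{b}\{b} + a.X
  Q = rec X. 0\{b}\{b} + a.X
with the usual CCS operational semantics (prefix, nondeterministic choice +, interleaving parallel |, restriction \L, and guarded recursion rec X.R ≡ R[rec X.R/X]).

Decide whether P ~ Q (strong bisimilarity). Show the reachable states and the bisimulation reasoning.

Reachable graph of P (2 states):
  p0 = rec X. b.0\{b}\{b} + a.X :: ··a··> p0, ··b··> p1
  p1 = 0\{b}\{b} :: ∅
Reachable graph of Q (1 states):
  q0 = rec X. 0\{b}\{b} + a.X :: ··a··> q0
Coarsest stable partition (strong bisimilarity classes):
  B0 = {p0}
  B1 = {p1}
  B2 = {q0}
p0 ∈ B0, q0 ∈ B2 → different blocks

NO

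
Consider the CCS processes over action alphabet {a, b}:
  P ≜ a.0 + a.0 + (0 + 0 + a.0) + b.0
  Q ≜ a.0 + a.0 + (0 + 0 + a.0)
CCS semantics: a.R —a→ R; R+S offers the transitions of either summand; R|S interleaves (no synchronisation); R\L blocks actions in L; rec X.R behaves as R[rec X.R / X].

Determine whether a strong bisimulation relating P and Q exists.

P's transition system — 2 states:
  u0 = a.0 + a.0 + (0 + 0 + a.0) + b.0 has moves ··a··> u1, ··b··> u1
  u1 = 0 has moves ∅
Q's transition system — 2 states:
  v0 = a.0 + a.0 + (0 + 0 + a.0) has moves ··a··> v1
  v1 = 0 has moves ∅
Bisimilarity quotient blocks:
  B0 = {u0}
  B1 = {u1, v1}
  B2 = {v0}
u0 ∈ B0, v0 ∈ B2 → different blocks

NO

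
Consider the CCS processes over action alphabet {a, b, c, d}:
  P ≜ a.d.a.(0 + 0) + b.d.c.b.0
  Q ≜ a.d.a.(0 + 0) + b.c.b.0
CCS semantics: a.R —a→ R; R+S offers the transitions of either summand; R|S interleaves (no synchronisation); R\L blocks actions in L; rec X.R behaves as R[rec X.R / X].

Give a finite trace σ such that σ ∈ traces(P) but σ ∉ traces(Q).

bd

Reachable graph of P (8 states):
  p0 = a.d.a.(0 + 0) + b.d.c.b.0 ⊢ =a=> p1, =b=> p2
  p1 = d.a.(0 + 0) ⊢ =d=> p3
  p2 = d.c.b.0 ⊢ =d=> p4
  p3 = a.(0 + 0) ⊢ =a=> p5
  p4 = c.b.0 ⊢ =c=> p6
  p5 = 0 + 0 ⊢ (no moves)
  p6 = b.0 ⊢ =b=> p7
  p7 = 0 ⊢ (no moves)
Reachable graph of Q (7 states):
  q0 = a.d.a.(0 + 0) + b.c.b.0 ⊢ =a=> q1, =b=> q2
  q1 = d.a.(0 + 0) ⊢ =d=> q3
  q2 = c.b.0 ⊢ =c=> q4
  q3 = a.(0 + 0) ⊢ =a=> q5
  q4 = b.0 ⊢ =b=> q6
  q5 = 0 + 0 ⊢ (no moves)
  q6 = 0 ⊢ (no moves)
Run σ = ⟨bd⟩ on P: start {p0}
  [1] b ⇒ {p2}
  [2] d ⇒ {p4}
  — P admits the full trace.
Run σ = ⟨bd⟩ on Q: start {q0}
  [1] b ⇒ {q2}
  [2] d ⇒ ∅  — Q cannot continue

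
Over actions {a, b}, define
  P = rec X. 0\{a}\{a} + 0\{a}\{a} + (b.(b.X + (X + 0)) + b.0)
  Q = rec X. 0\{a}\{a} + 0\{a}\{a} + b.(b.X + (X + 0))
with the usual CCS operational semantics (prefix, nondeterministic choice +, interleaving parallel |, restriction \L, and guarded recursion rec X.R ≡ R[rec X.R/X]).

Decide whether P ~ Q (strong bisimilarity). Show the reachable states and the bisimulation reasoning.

P ≁ Q

LTS(P): 3 reachable states
  u0 = rec X. 0\{a}\{a} + 0\{a}\{a} + (b.(b.X + (X + 0)) + b.0) → =b=> u1, =b=> u2
  u1 = 0 → stopped
  u2 = b.(rec X. 0\{a}\{a} + 0\{a}\{a} + (b.(b.X + (X + 0)) + b.0)) + ((rec X. 0\{a}\{a} + 0\{a}\{a} + (b.(b.X + (X + 0)) + b.0)) + 0) → =b=> u0, =b=> u1, =b=> u2
LTS(Q): 2 reachable states
  v0 = rec X. 0\{a}\{a} + 0\{a}\{a} + b.(b.X + (X + 0)) → =b=> v1
  v1 = b.(rec X. 0\{a}\{a} + 0\{a}\{a} + b.(b.X + (X + 0))) + ((rec X. 0\{a}\{a} + 0\{a}\{a} + b.(b.X + (X + 0))) + 0) → =b=> v0, =b=> v1
Coarsest stable partition (strong bisimilarity classes):
  B0 = {u0, u2}
  B1 = {u1}
  B2 = {v0, v1}
u0 ∈ B0, v0 ∈ B2 → different blocks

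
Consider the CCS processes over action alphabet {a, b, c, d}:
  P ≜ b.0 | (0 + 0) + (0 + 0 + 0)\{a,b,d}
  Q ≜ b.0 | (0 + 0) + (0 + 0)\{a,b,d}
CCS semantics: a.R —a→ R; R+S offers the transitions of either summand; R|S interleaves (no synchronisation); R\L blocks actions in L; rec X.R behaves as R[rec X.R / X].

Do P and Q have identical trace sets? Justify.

trace-equivalent

Reachable graph of P (2 states):
  p0 = b.0 | (0 + 0) + (0 + 0 + 0)\{a,b,d} → --b--▸ p1
  p1 = 0 | (0 + 0) → ∅
Reachable graph of Q (2 states):
  q0 = b.0 | (0 + 0) + (0 + 0)\{a,b,d} → --b--▸ q1
  q1 = 0 | (0 + 0) → ∅
Bisimilarity quotient blocks:
  B0 = {p0, q0}
  B1 = {p1, q1}
p0 ∈ B0, q0 ∈ B0 → same block
Bisimilar ⇒ trace-equivalent.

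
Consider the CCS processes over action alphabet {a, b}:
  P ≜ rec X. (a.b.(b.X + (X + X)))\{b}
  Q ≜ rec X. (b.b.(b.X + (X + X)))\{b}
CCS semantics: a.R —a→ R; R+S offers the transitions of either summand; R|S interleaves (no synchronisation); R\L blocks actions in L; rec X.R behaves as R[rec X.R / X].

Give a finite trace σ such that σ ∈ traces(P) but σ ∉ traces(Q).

P's transition system — 2 states:
  s0 = rec X. (a.b.(b.X + (X + X)))\{b} has moves --a--▸ s1
  s1 = (b.(b.(rec X. (a.b.(b.X + (X + X)))\{b}) + ((rec X. (a.b.(b.X + (X + X)))\{b}) + (rec X. (a.b.(b.X + (X + X)))\{b}))))\{b} has moves (no moves)
Q's transition system — 1 states:
  t0 = rec X. (b.b.(b.X + (X + X)))\{b} has moves (no moves)
Executing a from P (initial set {s0}):
  after a @ step 1: {s1}
  P completes σ.
Executing a from Q (initial set {t0}):
  after a @ step 1: no successor for Q

a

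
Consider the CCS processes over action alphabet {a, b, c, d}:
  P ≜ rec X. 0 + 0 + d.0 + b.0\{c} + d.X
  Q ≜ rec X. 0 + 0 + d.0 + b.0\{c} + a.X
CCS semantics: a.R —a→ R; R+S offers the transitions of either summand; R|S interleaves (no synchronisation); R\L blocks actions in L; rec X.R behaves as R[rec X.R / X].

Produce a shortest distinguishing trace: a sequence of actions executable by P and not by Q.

Reachable graph of P (3 states):
  u0 = rec X. 0 + 0 + d.0 + b.0\{c} + d.X → =b=> u1, =d=> u0, =d=> u2
  u1 = 0\{c} → ·
  u2 = 0 → ·
Reachable graph of Q (3 states):
  v0 = rec X. 0 + 0 + d.0 + b.0\{c} + a.X → =a=> v0, =b=> v1, =d=> v2
  v1 = 0\{c} → ·
  v2 = 0 → ·
Run σ = ⟨db⟩ on P: start {u0}
  [1] d ⇒ {u0, u2}
  [2] b ⇒ {u1}
  — P admits the full trace.
Run σ = ⟨db⟩ on Q: start {v0}
  [1] d ⇒ {v2}
  [2] b ⇒ no successor for Q

db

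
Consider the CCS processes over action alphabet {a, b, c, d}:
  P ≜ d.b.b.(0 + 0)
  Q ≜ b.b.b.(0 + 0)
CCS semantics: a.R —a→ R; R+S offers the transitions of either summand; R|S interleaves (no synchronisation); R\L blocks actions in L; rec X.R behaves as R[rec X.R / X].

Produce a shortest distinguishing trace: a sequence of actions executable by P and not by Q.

P's transition system — 4 states:
  m0 = d.b.b.(0 + 0) → -d-> m1
  m1 = b.b.(0 + 0) → -b-> m2
  m2 = b.(0 + 0) → -b-> m3
  m3 = 0 + 0 → stopped
Q's transition system — 4 states:
  n0 = b.b.b.(0 + 0) → -b-> n1
  n1 = b.b.(0 + 0) → -b-> n2
  n2 = b.(0 + 0) → -b-> n3
  n3 = 0 + 0 → stopped
Executing d from P (initial set {m0}):
  after d @ step 1: {m1}
  P completes σ.
Executing d from Q (initial set {n0}):
  after d @ step 1: ∅ (Q stuck)

d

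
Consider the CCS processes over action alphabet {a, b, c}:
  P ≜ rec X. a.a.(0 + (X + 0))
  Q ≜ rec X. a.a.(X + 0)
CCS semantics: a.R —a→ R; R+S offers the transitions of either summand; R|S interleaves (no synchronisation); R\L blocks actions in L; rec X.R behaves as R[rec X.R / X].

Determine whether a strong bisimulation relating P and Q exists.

YES

P's transition system — 3 states:
  s0 = rec X. a.a.(0 + (X + 0)) :: --a--▸ s1
  s1 = a.(0 + ((rec X. a.a.(0 + (X + 0))) + 0)) :: --a--▸ s2
  s2 = 0 + ((rec X. a.a.(0 + (X + 0))) + 0) :: --a--▸ s1
Q's transition system — 3 states:
  t0 = rec X. a.a.(X + 0) :: --a--▸ t1
  t1 = a.((rec X. a.a.(X + 0)) + 0) :: --a--▸ t2
  t2 = (rec X. a.a.(X + 0)) + 0 :: --a--▸ t1
Coarsest stable partition (strong bisimilarity classes):
  B0 = {s0, s1, s2, t0, t1, t2}
s0 ∈ B0, t0 ∈ B0 → same block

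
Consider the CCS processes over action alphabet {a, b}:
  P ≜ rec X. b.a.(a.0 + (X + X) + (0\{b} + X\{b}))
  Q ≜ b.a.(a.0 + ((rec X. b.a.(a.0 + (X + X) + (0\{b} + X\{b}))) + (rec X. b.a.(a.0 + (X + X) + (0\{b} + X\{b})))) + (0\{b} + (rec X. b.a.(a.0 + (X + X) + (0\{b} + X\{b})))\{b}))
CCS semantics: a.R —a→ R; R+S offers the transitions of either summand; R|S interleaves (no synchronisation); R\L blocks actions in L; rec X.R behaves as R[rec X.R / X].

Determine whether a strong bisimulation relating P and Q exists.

bisimilar

P's transition system — 4 states:
  m0 = rec X. b.a.(a.0 + (X + X) + (0\{b} + X\{b})) has moves --b--▸ m1
  m1 = a.(a.0 + ((rec X. b.a.(a.0 + (X + X) + (0\{b} + X\{b}))) + (rec X. b.a.(a.0 + (X + X) + (0\{b} + X\{b})))) + (0\{b} + (rec X. b.a.(a.0 + (X + X) + (0\{b} + X\{b})))\{b})) has moves --a--▸ m2
  m2 = a.0 + ((rec X. b.a.(a.0 + (X + X) + (0\{b} + X\{b}))) + (rec X. b.a.(a.0 + (X + X) + (0\{b} + X\{b})))) + (0\{b} + (rec X. b.a.(a.0 + (X + X) + (0\{b} + X\{b})))\{b}) has moves --a--▸ m3, --b--▸ m1
  m3 = 0 has moves (no moves)
Q's transition system — 4 states:
  n0 = b.a.(a.0 + ((rec X. b.a.(a.0 + (X + X) + (0\{b} + X\{b}))) + (rec X. b.a.(a.0 + (X + X) + (0\{b} + X\{b})))) + (0\{b} + (rec X. b.a.(a.0 + (X + X) + (0\{b} + X\{b})))\{b})) has moves --b--▸ n1
  n1 = a.(a.0 + ((rec X. b.a.(a.0 + (X + X) + (0\{b} + X\{b}))) + (rec X. b.a.(a.0 + (X + X) + (0\{b} + X\{b})))) + (0\{b} + (rec X. b.a.(a.0 + (X + X) + (0\{b} + X\{b})))\{b})) has moves --a--▸ n2
  n2 = a.0 + ((rec X. b.a.(a.0 + (X + X) + (0\{b} + X\{b}))) + (rec X. b.a.(a.0 + (X + X) + (0\{b} + X\{b})))) + (0\{b} + (rec X. b.a.(a.0 + (X + X) + (0\{b} + X\{b})))\{b}) has moves --a--▸ n3, --b--▸ n1
  n3 = 0 has moves (no moves)
Coarsest stable partition (strong bisimilarity classes):
  B0 = {m0, n0}
  B1 = {m1, n1}
  B2 = {m2, n2}
  B3 = {m3, n3}
m0 ∈ B0, n0 ∈ B0 → same block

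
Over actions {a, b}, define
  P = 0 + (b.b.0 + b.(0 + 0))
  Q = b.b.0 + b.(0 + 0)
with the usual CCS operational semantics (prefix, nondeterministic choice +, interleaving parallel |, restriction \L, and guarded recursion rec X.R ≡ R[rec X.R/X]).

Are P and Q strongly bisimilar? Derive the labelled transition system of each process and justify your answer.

Reachable graph of P (4 states):
  s0 = 0 + (b.b.0 + b.(0 + 0)) → -b-> s1, -b-> s2
  s1 = 0 + 0 → (no moves)
  s2 = b.0 → -b-> s3
  s3 = 0 → (no moves)
Reachable graph of Q (4 states):
  t0 = b.b.0 + b.(0 + 0) → -b-> t1, -b-> t2
  t1 = 0 + 0 → (no moves)
  t2 = b.0 → -b-> t3
  t3 = 0 → (no moves)
Partition-refinement fixed point:
  B0 = {s0, t0}
  B1 = {s1, s3, t1, t3}
  B2 = {s2, t2}
s0 ∈ B0, t0 ∈ B0 → same block

P ~ Q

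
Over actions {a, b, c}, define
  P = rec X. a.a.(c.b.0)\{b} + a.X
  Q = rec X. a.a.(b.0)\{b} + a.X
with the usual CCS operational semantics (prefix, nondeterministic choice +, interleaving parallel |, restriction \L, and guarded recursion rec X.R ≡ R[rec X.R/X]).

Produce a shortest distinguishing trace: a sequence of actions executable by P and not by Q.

aac

LTS(P): 4 reachable states
  p0 = rec X. a.a.(c.b.0)\{b} + a.X | —a→ p0, —a→ p1
  p1 = a.(c.b.0)\{b} | —a→ p2
  p2 = (c.b.0)\{b} | —c→ p3
  p3 = (b.0)\{b} | ∅
LTS(Q): 3 reachable states
  q0 = rec X. a.a.(b.0)\{b} + a.X | —a→ q0, —a→ q1
  q1 = a.(b.0)\{b} | —a→ q2
  q2 = (b.0)\{b} | ∅
Trace ⟨aac⟩ through P, begin at {p0}:
  after a @ step 1: {p0, p1}
  after a @ step 2: {p0, p1, p2}
  after c @ step 3: {p3}
  ✓ P
Trace ⟨aac⟩ through Q, begin at {q0}:
  after a @ step 1: {q0, q1}
  after a @ step 2: {q0, q1, q2}
  after c @ step 3: no successor for Q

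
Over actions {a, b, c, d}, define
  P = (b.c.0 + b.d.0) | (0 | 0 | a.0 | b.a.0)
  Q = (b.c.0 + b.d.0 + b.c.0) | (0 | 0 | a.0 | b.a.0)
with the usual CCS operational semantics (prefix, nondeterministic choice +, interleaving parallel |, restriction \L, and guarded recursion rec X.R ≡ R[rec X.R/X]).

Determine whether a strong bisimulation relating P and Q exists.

P ~ Q

LTS(P): 24 reachable states
  p0 = (b.c.0 + b.d.0) | (0 | 0 | a.0 | b.a.0) ⊢ -a-> p1, -b-> p2, -b-> p3, -b-> p4
  p1 = (b.c.0 + b.d.0) | (0 | 0 | 0 | b.a.0) ⊢ -b-> p5, -b-> p6, -b-> p7
  p2 = (b.c.0 + b.d.0) | (0 | 0 | a.0 | a.0) ⊢ -a-> p5, -a-> p8, -b-> p10, -b-> p9
  p3 = c.0 | (0 | 0 | a.0 | b.a.0) ⊢ -a-> p6, -b-> p9, -c-> p11
  p4 = d.0 | (0 | 0 | a.0 | b.a.0) ⊢ -a-> p7, -b-> p10, -d-> p11
  p5 = (b.c.0 + b.d.0) | (0 | 0 | 0 | a.0) ⊢ -a-> p12, -b-> p13, -b-> p14
  p6 = c.0 | (0 | 0 | 0 | b.a.0) ⊢ -b-> p13, -c-> p15
  p7 = d.0 | (0 | 0 | 0 | b.a.0) ⊢ -b-> p14, -d-> p15
  p8 = (b.c.0 + b.d.0) | (0 | 0 | a.0 | 0) ⊢ -a-> p12, -b-> p16, -b-> p17
  p9 = c.0 | (0 | 0 | a.0 | a.0) ⊢ -a-> p13, -a-> p16, -c-> p18
  p10 = d.0 | (0 | 0 | a.0 | a.0) ⊢ -a-> p14, -a-> p17, -d-> p18
  p11 = 0 | (0 | 0 | a.0 | b.a.0) ⊢ -a-> p15, -b-> p18
  p12 = (b.c.0 + b.d.0) | (0 | 0 | 0 | 0) ⊢ -b-> p19, -b-> p20
  p13 = c.0 | (0 | 0 | 0 | a.0) ⊢ -a-> p19, -c-> p21
  p14 = d.0 | (0 | 0 | 0 | a.0) ⊢ -a-> p20, -d-> p21
  p15 = 0 | (0 | 0 | 0 | b.a.0) ⊢ -b-> p21
  p16 = c.0 | (0 | 0 | a.0 | 0) ⊢ -a-> p19, -c-> p22
  p17 = d.0 | (0 | 0 | a.0 | 0) ⊢ -a-> p20, -d-> p22
  p18 = 0 | (0 | 0 | a.0 | a.0) ⊢ -a-> p21, -a-> p22
  p19 = c.0 | (0 | 0 | 0 | 0) ⊢ -c-> p23
  p20 = d.0 | (0 | 0 | 0 | 0) ⊢ -d-> p23
  p21 = 0 | (0 | 0 | 0 | a.0) ⊢ -a-> p23
  p22 = 0 | (0 | 0 | a.0 | 0) ⊢ -a-> p23
  p23 = 0 | (0 | 0 | 0 | 0) ⊢ ·
LTS(Q): 24 reachable states
  q0 = (b.c.0 + b.d.0 + b.c.0) | (0 | 0 | a.0 | b.a.0) ⊢ -a-> q1, -b-> q2, -b-> q3, -b-> q4
  q1 = (b.c.0 + b.d.0 + b.c.0) | (0 | 0 | 0 | b.a.0) ⊢ -b-> q5, -b-> q6, -b-> q7
  q2 = (b.c.0 + b.d.0 + b.c.0) | (0 | 0 | a.0 | a.0) ⊢ -a-> q5, -a-> q8, -b-> q10, -b-> q9
  q3 = c.0 | (0 | 0 | a.0 | b.a.0) ⊢ -a-> q6, -b-> q9, -c-> q11
  q4 = d.0 | (0 | 0 | a.0 | b.a.0) ⊢ -a-> q7, -b-> q10, -d-> q11
  q5 = (b.c.0 + b.d.0 + b.c.0) | (0 | 0 | 0 | a.0) ⊢ -a-> q12, -b-> q13, -b-> q14
  q6 = c.0 | (0 | 0 | 0 | b.a.0) ⊢ -b-> q13, -c-> q15
  q7 = d.0 | (0 | 0 | 0 | b.a.0) ⊢ -b-> q14, -d-> q15
  q8 = (b.c.0 + b.d.0 + b.c.0) | (0 | 0 | a.0 | 0) ⊢ -a-> q12, -b-> q16, -b-> q17
  q9 = c.0 | (0 | 0 | a.0 | a.0) ⊢ -a-> q13, -a-> q16, -c-> q18
  q10 = d.0 | (0 | 0 | a.0 | a.0) ⊢ -a-> q14, -a-> q17, -d-> q18
  q11 = 0 | (0 | 0 | a.0 | b.a.0) ⊢ -a-> q15, -b-> q18
  q12 = (b.c.0 + b.d.0 + b.c.0) | (0 | 0 | 0 | 0) ⊢ -b-> q19, -b-> q20
  q13 = c.0 | (0 | 0 | 0 | a.0) ⊢ -a-> q19, -c-> q21
  q14 = d.0 | (0 | 0 | 0 | a.0) ⊢ -a-> q20, -d-> q21
  q15 = 0 | (0 | 0 | 0 | b.a.0) ⊢ -b-> q21
  q16 = c.0 | (0 | 0 | a.0 | 0) ⊢ -a-> q19, -c-> q22
  q17 = d.0 | (0 | 0 | a.0 | 0) ⊢ -a-> q20, -d-> q22
  q18 = 0 | (0 | 0 | a.0 | a.0) ⊢ -a-> q21, -a-> q22
  q19 = c.0 | (0 | 0 | 0 | 0) ⊢ -c-> q23
  q20 = d.0 | (0 | 0 | 0 | 0) ⊢ -d-> q23
  q21 = 0 | (0 | 0 | 0 | a.0) ⊢ -a-> q23
  q22 = 0 | (0 | 0 | a.0 | 0) ⊢ -a-> q23
  q23 = 0 | (0 | 0 | 0 | 0) ⊢ ·
Bisimilarity quotient blocks:
  B0 = {p0, q0}
  B1 = {p3, q3}
  B2 = {p9, q9}
  B3 = {p13, p16, q13, q16}
  B4 = {p19, q19}
  B5 = {p23, q23}
  B6 = {p21, p22, q21, q22}
  B7 = {p18, q18}
  B8 = {p6, q6}
  B9 = {p15, q15}
  B10 = {p11, q11}
  B11 = {p1, q1}
  B12 = {p5, p8, q5, q8}
  B13 = {p12, q12}
  B14 = {p20, q20}
  B15 = {p14, p17, q14, q17}
  B16 = {p7, q7}
  B17 = {p2, q2}
  B18 = {p10, q10}
  B19 = {p4, q4}
p0 ∈ B0, q0 ∈ B0 → same block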